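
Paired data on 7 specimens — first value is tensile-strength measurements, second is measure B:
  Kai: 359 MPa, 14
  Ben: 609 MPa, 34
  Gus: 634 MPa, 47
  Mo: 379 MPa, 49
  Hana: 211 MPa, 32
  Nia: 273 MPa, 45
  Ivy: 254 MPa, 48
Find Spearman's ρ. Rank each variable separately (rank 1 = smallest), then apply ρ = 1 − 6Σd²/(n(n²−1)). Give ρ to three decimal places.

Ranks of variable 1: 4, 6, 7, 5, 1, 3, 2
Ranks of variable 2: 1, 3, 5, 7, 2, 4, 6
d = r₁ − r₂: 3, 3, 2, -2, -1, -1, -4
d²: 9, 9, 4, 4, 1, 1, 16; Σd² = 44
ρ = 1 − 6·44/(7·48) = 1 − 264/336 = 0.214

0.214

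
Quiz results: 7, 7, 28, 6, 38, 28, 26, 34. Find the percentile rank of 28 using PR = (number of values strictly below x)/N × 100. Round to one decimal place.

50.0

N = 8.
Strictly below 28: 4. Equal to 28: 2.
PR = 4/8 × 100 = 50.0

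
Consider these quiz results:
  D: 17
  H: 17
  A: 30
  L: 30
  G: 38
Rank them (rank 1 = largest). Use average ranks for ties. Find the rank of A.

2.5

Sorted (descending): 38, 30, 30, 17, 17
The 2 values of 30 occupy positions 2–3 → average rank (2+3)/2 = 2.5.
The 2 values of 17 occupy positions 4–5 → average rank (4+5)/2 = 4.5.
A has value 30 → rank 2.5.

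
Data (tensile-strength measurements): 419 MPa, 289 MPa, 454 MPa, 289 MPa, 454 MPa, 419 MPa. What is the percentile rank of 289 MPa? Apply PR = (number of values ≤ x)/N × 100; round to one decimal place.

N = 6.
Strictly below 289: 0. Equal to 289: 2.
PR = 2/6 × 100 = 33.3

33.3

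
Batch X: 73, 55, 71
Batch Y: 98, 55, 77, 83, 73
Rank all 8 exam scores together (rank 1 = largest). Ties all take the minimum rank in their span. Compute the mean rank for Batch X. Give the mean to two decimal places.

5.67

Sorted (descending): 98, 83, 77, 73, 73, 71, 55, 55
The 2 values of 73 occupy positions 4–5 → each gets rank 4.
The 2 values of 55 occupy positions 7–8 → each gets rank 7.
Batch X values → pooled ranks: 73→4, 55→7, 71→6
Mean rank = (4 + 7 + 6) / 3 = 5.67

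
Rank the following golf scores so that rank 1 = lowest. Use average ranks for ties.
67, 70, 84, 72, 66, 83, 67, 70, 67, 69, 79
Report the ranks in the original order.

Sorted (ascending): 66, 67, 67, 67, 69, 70, 70, 72, 79, 83, 84
The 3 values of 67 occupy positions 2–4 → average rank 3.
The 2 values of 70 occupy positions 6–7 → average rank (6+7)/2 = 6.5.

3, 6.5, 11, 8, 1, 10, 3, 6.5, 3, 5, 9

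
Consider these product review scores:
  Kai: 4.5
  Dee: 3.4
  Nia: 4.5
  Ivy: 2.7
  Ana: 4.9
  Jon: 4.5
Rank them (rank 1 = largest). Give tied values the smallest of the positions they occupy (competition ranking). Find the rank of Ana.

Sorted (descending): 4.9, 4.5, 4.5, 4.5, 3.4, 2.7
The 3 values of 4.5 occupy positions 2–4 → each gets rank 2.
Ana has value 4.9 → rank 1.

1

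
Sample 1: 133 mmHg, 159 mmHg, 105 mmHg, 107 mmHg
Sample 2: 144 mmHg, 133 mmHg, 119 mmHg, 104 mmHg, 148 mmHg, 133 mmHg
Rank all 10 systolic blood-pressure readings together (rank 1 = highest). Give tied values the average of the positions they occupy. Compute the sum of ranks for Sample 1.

23

Sorted (descending): 159, 148, 144, 133, 133, 133, 119, 107, 105, 104
The 3 values of 133 occupy positions 4–6 → average rank 5.
Sample 1 values → pooled ranks: 133→5, 159→1, 105→9, 107→8
Rank sum = 5 + 1 + 9 + 8 = 23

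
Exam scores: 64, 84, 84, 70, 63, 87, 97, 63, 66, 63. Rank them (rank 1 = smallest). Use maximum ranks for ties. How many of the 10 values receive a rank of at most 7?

6

Sorted (ascending): 63, 63, 63, 64, 66, 70, 84, 84, 87, 97
The 3 values of 63 occupy positions 1–3 → each gets rank 3.
The 2 values of 84 occupy positions 7–8 → each gets rank 8.
Ranks ≤ 7: {3, 3, 3, 4, 5, 6} → 6 values.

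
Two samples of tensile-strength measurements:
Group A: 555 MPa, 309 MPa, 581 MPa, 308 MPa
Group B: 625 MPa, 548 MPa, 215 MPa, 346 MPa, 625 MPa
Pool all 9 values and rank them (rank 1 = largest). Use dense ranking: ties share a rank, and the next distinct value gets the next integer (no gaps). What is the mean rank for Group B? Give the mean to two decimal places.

3.80

Sorted (descending): 625, 625, 581, 555, 548, 346, 309, 308, 215
The 2 values of 625 share dense rank 1.
Remaining distinct values take the next consecutive integers.
Group B values → pooled ranks: 625→1, 548→4, 215→8, 346→5, 625→1
Mean rank = (1 + 4 + 8 + 5 + 1) / 5 = 3.80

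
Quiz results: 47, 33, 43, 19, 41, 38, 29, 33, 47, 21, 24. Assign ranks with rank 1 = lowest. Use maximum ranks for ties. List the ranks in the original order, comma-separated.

Sorted (ascending): 19, 21, 24, 29, 33, 33, 38, 41, 43, 47, 47
The 2 values of 33 occupy positions 5–6 → each gets rank 6.
The 2 values of 47 occupy positions 10–11 → each gets rank 11.

11, 6, 9, 1, 8, 7, 4, 6, 11, 2, 3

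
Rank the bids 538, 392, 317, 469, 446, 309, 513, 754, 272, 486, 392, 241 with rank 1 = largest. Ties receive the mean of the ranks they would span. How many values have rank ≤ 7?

Sorted (descending): 754, 538, 513, 486, 469, 446, 392, 392, 317, 309, 272, 241
The 2 values of 392 occupy positions 7–8 → average rank (7+8)/2 = 7.5.
Ranks ≤ 7: {1, 2, 3, 4, 5, 6} → 6 values.

6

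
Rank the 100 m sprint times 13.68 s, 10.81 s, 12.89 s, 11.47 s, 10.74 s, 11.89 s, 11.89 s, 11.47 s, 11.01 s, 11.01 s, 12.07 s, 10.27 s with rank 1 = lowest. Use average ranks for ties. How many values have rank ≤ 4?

3

Sorted (ascending): 10.27, 10.74, 10.81, 11.01, 11.01, 11.47, 11.47, 11.89, 11.89, 12.07, 12.89, 13.68
The 2 values of 11.01 occupy positions 4–5 → average rank (4+5)/2 = 4.5.
The 2 values of 11.47 occupy positions 6–7 → average rank (6+7)/2 = 6.5.
The 2 values of 11.89 occupy positions 8–9 → average rank (8+9)/2 = 8.5.
Ranks ≤ 4: {1, 2, 3} → 3 values.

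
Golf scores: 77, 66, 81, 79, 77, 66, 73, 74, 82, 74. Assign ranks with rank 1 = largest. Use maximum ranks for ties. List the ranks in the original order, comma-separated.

Sorted (descending): 82, 81, 79, 77, 77, 74, 74, 73, 66, 66
The 2 values of 77 occupy positions 4–5 → each gets rank 5.
The 2 values of 74 occupy positions 6–7 → each gets rank 7.
The 2 values of 66 occupy positions 9–10 → each gets rank 10.

5, 10, 2, 3, 5, 10, 8, 7, 1, 7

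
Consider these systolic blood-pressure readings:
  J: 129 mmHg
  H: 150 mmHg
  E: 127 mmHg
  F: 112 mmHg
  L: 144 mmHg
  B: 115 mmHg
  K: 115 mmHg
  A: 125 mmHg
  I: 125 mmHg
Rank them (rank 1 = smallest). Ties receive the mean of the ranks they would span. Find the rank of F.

1

Sorted (ascending): 112, 115, 115, 125, 125, 127, 129, 144, 150
The 2 values of 115 occupy positions 2–3 → average rank (2+3)/2 = 2.5.
The 2 values of 125 occupy positions 4–5 → average rank (4+5)/2 = 4.5.
F has value 112 mmHg → rank 1.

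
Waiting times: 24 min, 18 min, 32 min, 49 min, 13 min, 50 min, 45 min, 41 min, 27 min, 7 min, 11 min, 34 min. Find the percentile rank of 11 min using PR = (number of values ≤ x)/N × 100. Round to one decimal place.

N = 12.
Strictly below 11: 1. Equal to 11: 1.
PR = 2/12 × 100 = 16.7

16.7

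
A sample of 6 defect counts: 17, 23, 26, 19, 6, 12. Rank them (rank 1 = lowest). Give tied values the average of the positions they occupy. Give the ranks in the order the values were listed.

3, 5, 6, 4, 1, 2

Sorted (ascending): 6, 12, 17, 19, 23, 26
No ties — each value takes its position as its rank.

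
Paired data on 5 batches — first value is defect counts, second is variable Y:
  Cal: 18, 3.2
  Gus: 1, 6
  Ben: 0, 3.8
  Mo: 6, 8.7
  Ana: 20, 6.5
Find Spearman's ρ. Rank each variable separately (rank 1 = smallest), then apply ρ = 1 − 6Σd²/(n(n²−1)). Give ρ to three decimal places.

0.200

Ranks of variable 1: 4, 2, 1, 3, 5
Ranks of variable 2: 1, 3, 2, 5, 4
d = r₁ − r₂: 3, -1, -1, -2, 1
d²: 9, 1, 1, 4, 1; Σd² = 16
ρ = 1 − 6·16/(5·24) = 1 − 96/120 = 0.200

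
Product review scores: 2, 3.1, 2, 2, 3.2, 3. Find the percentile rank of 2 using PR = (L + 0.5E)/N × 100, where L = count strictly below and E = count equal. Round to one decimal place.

N = 6.
Strictly below 2: 0. Equal to 2: 3.
PR = (0 + 0.5·3)/6 × 100 = 25.0

25.0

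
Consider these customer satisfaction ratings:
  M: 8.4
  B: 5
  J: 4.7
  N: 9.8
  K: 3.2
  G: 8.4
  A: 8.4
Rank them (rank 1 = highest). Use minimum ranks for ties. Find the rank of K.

7

Sorted (descending): 9.8, 8.4, 8.4, 8.4, 5, 4.7, 3.2
The 3 values of 8.4 occupy positions 2–4 → each gets rank 2.
K has value 3.2 → rank 7.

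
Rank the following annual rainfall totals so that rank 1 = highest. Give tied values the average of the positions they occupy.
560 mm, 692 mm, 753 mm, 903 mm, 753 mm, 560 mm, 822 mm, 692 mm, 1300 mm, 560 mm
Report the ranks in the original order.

9, 6.5, 4.5, 2, 4.5, 9, 3, 6.5, 1, 9

Sorted (descending): 1300, 903, 822, 753, 753, 692, 692, 560, 560, 560
The 2 values of 753 occupy positions 4–5 → average rank (4+5)/2 = 4.5.
The 2 values of 692 occupy positions 6–7 → average rank (6+7)/2 = 6.5.
The 3 values of 560 occupy positions 8–10 → average rank 9.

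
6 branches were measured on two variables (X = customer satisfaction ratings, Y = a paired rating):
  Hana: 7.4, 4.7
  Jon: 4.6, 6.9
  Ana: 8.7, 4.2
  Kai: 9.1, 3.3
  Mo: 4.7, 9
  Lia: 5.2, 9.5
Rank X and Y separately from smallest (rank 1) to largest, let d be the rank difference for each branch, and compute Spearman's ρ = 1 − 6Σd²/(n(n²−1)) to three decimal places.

Ranks of variable 1: 4, 1, 5, 6, 2, 3
Ranks of variable 2: 3, 4, 2, 1, 5, 6
d = r₁ − r₂: 1, -3, 3, 5, -3, -3
d²: 1, 9, 9, 25, 9, 9; Σd² = 62
ρ = 1 − 6·62/(6·35) = 1 − 372/210 = -0.771

-0.771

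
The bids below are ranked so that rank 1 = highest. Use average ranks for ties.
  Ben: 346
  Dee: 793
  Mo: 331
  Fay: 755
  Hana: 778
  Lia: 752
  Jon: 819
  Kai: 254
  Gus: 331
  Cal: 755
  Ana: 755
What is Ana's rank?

Sorted (descending): 819, 793, 778, 755, 755, 755, 752, 346, 331, 331, 254
The 3 values of 755 occupy positions 4–6 → average rank 5.
The 2 values of 331 occupy positions 9–10 → average rank (9+10)/2 = 9.5.
Ana has value 755 → rank 5.

5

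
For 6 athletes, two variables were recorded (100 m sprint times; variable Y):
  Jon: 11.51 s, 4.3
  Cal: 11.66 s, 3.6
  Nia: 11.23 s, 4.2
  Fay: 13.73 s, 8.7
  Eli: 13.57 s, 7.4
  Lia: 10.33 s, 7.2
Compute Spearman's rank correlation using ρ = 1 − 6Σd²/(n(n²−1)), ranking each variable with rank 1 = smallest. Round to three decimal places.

0.486

Ranks of variable 1: 3, 4, 2, 6, 5, 1
Ranks of variable 2: 3, 1, 2, 6, 5, 4
d = r₁ − r₂: 0, 3, 0, 0, 0, -3
d²: 0, 9, 0, 0, 0, 9; Σd² = 18
ρ = 1 − 6·18/(6·35) = 1 − 108/210 = 0.486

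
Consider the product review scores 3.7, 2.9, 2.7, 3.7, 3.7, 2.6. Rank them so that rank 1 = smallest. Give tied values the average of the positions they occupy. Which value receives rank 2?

2.7

Sorted (ascending): 2.6, 2.7, 2.9, 3.7, 3.7, 3.7
The 3 values of 3.7 occupy positions 4–6 → average rank 5.
Rank 2 → value 2.7.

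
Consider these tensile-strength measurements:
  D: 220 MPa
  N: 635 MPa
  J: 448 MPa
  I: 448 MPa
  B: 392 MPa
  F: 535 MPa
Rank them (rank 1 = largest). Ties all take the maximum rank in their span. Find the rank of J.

Sorted (descending): 635, 535, 448, 448, 392, 220
The 2 values of 448 occupy positions 3–4 → each gets rank 4.
J has value 448 MPa → rank 4.

4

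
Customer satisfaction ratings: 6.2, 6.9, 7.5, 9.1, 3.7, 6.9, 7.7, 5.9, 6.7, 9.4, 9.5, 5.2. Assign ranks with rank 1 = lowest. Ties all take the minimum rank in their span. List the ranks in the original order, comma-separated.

Sorted (ascending): 3.7, 5.2, 5.9, 6.2, 6.7, 6.9, 6.9, 7.5, 7.7, 9.1, 9.4, 9.5
The 2 values of 6.9 occupy positions 6–7 → each gets rank 6.

4, 6, 8, 10, 1, 6, 9, 3, 5, 11, 12, 2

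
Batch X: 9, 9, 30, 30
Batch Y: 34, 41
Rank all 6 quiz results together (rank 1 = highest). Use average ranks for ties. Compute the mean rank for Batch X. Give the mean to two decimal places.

4.50

Sorted (descending): 41, 34, 30, 30, 9, 9
The 2 values of 30 occupy positions 3–4 → average rank (3+4)/2 = 3.5.
The 2 values of 9 occupy positions 5–6 → average rank (5+6)/2 = 5.5.
Batch X values → pooled ranks: 9→5.5, 9→5.5, 30→3.5, 30→3.5
Mean rank = (5.5 + 5.5 + 3.5 + 3.5) / 4 = 4.50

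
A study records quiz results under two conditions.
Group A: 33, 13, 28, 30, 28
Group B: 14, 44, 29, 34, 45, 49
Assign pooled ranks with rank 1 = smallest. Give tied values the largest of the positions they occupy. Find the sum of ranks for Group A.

Sorted (ascending): 13, 14, 28, 28, 29, 30, 33, 34, 44, 45, 49
The 2 values of 28 occupy positions 3–4 → each gets rank 4.
Group A values → pooled ranks: 33→7, 13→1, 28→4, 30→6, 28→4
Rank sum = 7 + 1 + 4 + 6 + 4 = 22

22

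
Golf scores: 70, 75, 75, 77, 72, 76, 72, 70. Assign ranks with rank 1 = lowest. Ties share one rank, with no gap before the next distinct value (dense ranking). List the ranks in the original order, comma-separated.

Sorted (ascending): 70, 70, 72, 72, 75, 75, 76, 77
The 2 values of 70 share dense rank 1.
The 2 values of 72 share dense rank 2.
The 2 values of 75 share dense rank 3.
Remaining distinct values take the next consecutive integers.

1, 3, 3, 5, 2, 4, 2, 1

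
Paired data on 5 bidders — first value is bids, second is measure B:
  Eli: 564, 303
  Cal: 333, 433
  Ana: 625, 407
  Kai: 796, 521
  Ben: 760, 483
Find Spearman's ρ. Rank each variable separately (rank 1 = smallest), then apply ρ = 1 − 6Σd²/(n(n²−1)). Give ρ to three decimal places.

Ranks of variable 1: 2, 1, 3, 5, 4
Ranks of variable 2: 1, 3, 2, 5, 4
d = r₁ − r₂: 1, -2, 1, 0, 0
d²: 1, 4, 1, 0, 0; Σd² = 6
ρ = 1 − 6·6/(5·24) = 1 − 36/120 = 0.700

0.700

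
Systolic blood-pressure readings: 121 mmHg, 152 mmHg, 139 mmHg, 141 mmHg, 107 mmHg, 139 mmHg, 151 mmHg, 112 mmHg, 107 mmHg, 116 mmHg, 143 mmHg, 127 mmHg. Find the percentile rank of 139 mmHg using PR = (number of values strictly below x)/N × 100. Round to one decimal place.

N = 12.
Strictly below 139: 6. Equal to 139: 2.
PR = 6/12 × 100 = 50.0

50.0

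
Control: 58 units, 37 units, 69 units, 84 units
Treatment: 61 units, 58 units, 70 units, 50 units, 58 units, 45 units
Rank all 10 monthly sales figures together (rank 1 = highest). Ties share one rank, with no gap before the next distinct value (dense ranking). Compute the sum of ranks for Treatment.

29

Sorted (descending): 84, 70, 69, 61, 58, 58, 58, 50, 45, 37
The 3 values of 58 share dense rank 5.
Remaining distinct values take the next consecutive integers.
Treatment values → pooled ranks: 61→4, 58→5, 70→2, 50→6, 58→5, 45→7
Rank sum = 4 + 5 + 2 + 6 + 5 + 7 = 29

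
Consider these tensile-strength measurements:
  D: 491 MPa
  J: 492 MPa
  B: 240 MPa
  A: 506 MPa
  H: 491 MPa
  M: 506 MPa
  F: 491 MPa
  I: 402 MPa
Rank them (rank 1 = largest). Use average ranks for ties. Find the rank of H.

5

Sorted (descending): 506, 506, 492, 491, 491, 491, 402, 240
The 2 values of 506 occupy positions 1–2 → average rank (1+2)/2 = 1.5.
The 3 values of 491 occupy positions 4–6 → average rank 5.
H has value 491 MPa → rank 5.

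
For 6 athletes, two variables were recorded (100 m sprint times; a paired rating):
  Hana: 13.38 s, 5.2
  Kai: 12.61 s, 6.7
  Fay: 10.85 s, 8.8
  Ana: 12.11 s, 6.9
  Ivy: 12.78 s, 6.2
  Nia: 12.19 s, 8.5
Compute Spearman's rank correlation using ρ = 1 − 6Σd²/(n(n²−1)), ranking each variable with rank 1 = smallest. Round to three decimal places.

Ranks of variable 1: 6, 4, 1, 2, 5, 3
Ranks of variable 2: 1, 3, 6, 4, 2, 5
d = r₁ − r₂: 5, 1, -5, -2, 3, -2
d²: 25, 1, 25, 4, 9, 4; Σd² = 68
ρ = 1 − 6·68/(6·35) = 1 − 408/210 = -0.943

-0.943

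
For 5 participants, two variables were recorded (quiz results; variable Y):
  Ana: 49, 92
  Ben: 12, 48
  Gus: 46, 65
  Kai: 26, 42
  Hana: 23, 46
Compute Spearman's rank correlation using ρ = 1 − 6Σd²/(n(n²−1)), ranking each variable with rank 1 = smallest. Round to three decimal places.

Ranks of variable 1: 5, 1, 4, 3, 2
Ranks of variable 2: 5, 3, 4, 1, 2
d = r₁ − r₂: 0, -2, 0, 2, 0
d²: 0, 4, 0, 4, 0; Σd² = 8
ρ = 1 − 6·8/(5·24) = 1 − 48/120 = 0.600

0.600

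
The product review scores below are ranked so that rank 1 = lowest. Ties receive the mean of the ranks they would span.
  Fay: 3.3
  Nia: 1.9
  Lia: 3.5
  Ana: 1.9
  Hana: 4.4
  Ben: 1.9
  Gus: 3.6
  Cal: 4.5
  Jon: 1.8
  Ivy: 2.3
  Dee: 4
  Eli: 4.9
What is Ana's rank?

3

Sorted (ascending): 1.8, 1.9, 1.9, 1.9, 2.3, 3.3, 3.5, 3.6, 4, 4.4, 4.5, 4.9
The 3 values of 1.9 occupy positions 2–4 → average rank 3.
Ana has value 1.9 → rank 3.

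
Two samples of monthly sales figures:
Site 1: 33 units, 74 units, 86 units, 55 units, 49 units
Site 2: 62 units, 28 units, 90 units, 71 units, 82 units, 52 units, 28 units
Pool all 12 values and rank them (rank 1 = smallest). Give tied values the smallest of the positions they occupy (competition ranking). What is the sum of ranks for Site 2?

Sorted (ascending): 28, 28, 33, 49, 52, 55, 62, 71, 74, 82, 86, 90
The 2 values of 28 occupy positions 1–2 → each gets rank 1.
Site 2 values → pooled ranks: 62→7, 28→1, 90→12, 71→8, 82→10, 52→5, 28→1
Rank sum = 7 + 1 + 12 + 8 + 10 + 5 + 1 = 44

44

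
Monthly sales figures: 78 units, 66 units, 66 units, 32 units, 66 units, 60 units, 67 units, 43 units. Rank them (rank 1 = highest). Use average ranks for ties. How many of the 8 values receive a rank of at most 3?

Sorted (descending): 78, 67, 66, 66, 66, 60, 43, 32
The 3 values of 66 occupy positions 3–5 → average rank 4.
Ranks ≤ 3: {1, 2} → 2 values.

2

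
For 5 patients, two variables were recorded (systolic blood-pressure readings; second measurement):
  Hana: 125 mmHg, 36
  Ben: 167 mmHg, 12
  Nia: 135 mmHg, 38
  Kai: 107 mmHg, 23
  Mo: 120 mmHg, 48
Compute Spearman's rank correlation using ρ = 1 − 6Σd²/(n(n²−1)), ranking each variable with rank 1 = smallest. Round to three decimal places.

Ranks of variable 1: 3, 5, 4, 1, 2
Ranks of variable 2: 3, 1, 4, 2, 5
d = r₁ − r₂: 0, 4, 0, -1, -3
d²: 0, 16, 0, 1, 9; Σd² = 26
ρ = 1 − 6·26/(5·24) = 1 − 156/120 = -0.300

-0.300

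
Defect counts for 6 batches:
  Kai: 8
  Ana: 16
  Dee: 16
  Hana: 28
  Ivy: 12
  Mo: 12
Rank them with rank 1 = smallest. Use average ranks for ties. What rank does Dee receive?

Sorted (ascending): 8, 12, 12, 16, 16, 28
The 2 values of 12 occupy positions 2–3 → average rank (2+3)/2 = 2.5.
The 2 values of 16 occupy positions 4–5 → average rank (4+5)/2 = 4.5.
Dee has value 16 → rank 4.5.

4.5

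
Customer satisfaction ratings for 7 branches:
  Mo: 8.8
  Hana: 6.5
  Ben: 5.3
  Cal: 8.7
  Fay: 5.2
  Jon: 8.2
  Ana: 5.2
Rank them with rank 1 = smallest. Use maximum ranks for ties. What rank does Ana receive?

2

Sorted (ascending): 5.2, 5.2, 5.3, 6.5, 8.2, 8.7, 8.8
The 2 values of 5.2 occupy positions 1–2 → each gets rank 2.
Ana has value 5.2 → rank 2.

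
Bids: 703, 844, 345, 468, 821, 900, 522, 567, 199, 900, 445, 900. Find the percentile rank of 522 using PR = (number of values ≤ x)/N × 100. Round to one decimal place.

N = 12.
Strictly below 522: 4. Equal to 522: 1.
PR = 5/12 × 100 = 41.7

41.7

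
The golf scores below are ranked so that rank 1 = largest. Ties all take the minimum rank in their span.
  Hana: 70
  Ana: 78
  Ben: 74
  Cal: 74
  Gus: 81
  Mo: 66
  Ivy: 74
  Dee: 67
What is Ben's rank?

Sorted (descending): 81, 78, 74, 74, 74, 70, 67, 66
The 3 values of 74 occupy positions 3–5 → each gets rank 3.
Ben has value 74 → rank 3.

3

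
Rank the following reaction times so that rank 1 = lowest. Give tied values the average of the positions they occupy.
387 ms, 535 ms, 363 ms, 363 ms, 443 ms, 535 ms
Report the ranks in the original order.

3, 5.5, 1.5, 1.5, 4, 5.5

Sorted (ascending): 363, 363, 387, 443, 535, 535
The 2 values of 363 occupy positions 1–2 → average rank (1+2)/2 = 1.5.
The 2 values of 535 occupy positions 5–6 → average rank (5+6)/2 = 5.5.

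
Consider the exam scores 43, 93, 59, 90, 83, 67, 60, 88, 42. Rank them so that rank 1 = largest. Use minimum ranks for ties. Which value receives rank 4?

83

Sorted (descending): 93, 90, 88, 83, 67, 60, 59, 43, 42
No ties — each value takes its position as its rank.
Rank 4 → value 83.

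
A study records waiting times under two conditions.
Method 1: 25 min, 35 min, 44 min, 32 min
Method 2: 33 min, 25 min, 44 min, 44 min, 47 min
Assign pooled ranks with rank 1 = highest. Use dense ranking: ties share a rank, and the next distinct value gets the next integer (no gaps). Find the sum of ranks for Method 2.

Sorted (descending): 47, 44, 44, 44, 35, 33, 32, 25, 25
The 3 values of 44 share dense rank 2.
The 2 values of 25 share dense rank 6.
Remaining distinct values take the next consecutive integers.
Method 2 values → pooled ranks: 33→4, 25→6, 44→2, 44→2, 47→1
Rank sum = 4 + 6 + 2 + 2 + 1 = 15

15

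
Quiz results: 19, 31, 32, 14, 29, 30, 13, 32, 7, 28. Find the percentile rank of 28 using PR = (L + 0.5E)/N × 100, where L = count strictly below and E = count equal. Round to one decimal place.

N = 10.
Strictly below 28: 4. Equal to 28: 1.
PR = (4 + 0.5·1)/10 × 100 = 45.0

45.0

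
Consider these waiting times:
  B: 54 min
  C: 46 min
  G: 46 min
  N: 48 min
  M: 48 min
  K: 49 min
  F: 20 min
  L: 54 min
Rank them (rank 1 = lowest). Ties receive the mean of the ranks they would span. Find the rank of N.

Sorted (ascending): 20, 46, 46, 48, 48, 49, 54, 54
The 2 values of 46 occupy positions 2–3 → average rank (2+3)/2 = 2.5.
The 2 values of 48 occupy positions 4–5 → average rank (4+5)/2 = 4.5.
The 2 values of 54 occupy positions 7–8 → average rank (7+8)/2 = 7.5.
N has value 48 min → rank 4.5.

4.5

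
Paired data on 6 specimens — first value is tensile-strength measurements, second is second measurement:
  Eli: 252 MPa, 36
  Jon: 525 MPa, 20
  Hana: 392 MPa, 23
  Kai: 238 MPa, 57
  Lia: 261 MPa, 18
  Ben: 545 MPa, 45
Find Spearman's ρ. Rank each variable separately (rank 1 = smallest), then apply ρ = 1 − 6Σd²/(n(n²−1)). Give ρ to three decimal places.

Ranks of variable 1: 2, 5, 4, 1, 3, 6
Ranks of variable 2: 4, 2, 3, 6, 1, 5
d = r₁ − r₂: -2, 3, 1, -5, 2, 1
d²: 4, 9, 1, 25, 4, 1; Σd² = 44
ρ = 1 − 6·44/(6·35) = 1 − 264/210 = -0.257

-0.257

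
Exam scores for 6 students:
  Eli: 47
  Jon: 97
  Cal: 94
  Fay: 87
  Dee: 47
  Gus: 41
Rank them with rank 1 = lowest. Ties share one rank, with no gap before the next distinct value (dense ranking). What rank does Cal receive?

4

Sorted (ascending): 41, 47, 47, 87, 94, 97
The 2 values of 47 share dense rank 2.
Remaining distinct values take the next consecutive integers.
Cal has value 94 → rank 4.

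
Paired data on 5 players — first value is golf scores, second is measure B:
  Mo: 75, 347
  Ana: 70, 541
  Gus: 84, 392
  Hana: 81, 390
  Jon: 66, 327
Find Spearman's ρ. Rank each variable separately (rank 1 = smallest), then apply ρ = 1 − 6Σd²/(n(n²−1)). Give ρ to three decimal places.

Ranks of variable 1: 3, 2, 5, 4, 1
Ranks of variable 2: 2, 5, 4, 3, 1
d = r₁ − r₂: 1, -3, 1, 1, 0
d²: 1, 9, 1, 1, 0; Σd² = 12
ρ = 1 − 6·12/(5·24) = 1 − 72/120 = 0.400

0.400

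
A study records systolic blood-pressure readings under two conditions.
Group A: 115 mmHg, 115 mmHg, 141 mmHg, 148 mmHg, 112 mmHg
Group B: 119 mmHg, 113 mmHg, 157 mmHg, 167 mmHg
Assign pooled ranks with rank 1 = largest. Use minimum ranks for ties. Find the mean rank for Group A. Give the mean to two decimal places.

5.60

Sorted (descending): 167, 157, 148, 141, 119, 115, 115, 113, 112
The 2 values of 115 occupy positions 6–7 → each gets rank 6.
Group A values → pooled ranks: 115→6, 115→6, 141→4, 148→3, 112→9
Mean rank = (6 + 6 + 4 + 3 + 9) / 5 = 5.60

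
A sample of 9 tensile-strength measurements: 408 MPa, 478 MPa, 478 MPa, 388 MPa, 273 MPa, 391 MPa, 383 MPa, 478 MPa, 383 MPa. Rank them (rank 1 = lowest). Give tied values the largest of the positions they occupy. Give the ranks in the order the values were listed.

6, 9, 9, 4, 1, 5, 3, 9, 3

Sorted (ascending): 273, 383, 383, 388, 391, 408, 478, 478, 478
The 2 values of 383 occupy positions 2–3 → each gets rank 3.
The 3 values of 478 occupy positions 7–9 → each gets rank 9.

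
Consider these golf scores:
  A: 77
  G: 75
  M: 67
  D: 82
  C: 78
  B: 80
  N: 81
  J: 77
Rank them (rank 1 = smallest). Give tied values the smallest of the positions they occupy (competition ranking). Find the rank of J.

3

Sorted (ascending): 67, 75, 77, 77, 78, 80, 81, 82
The 2 values of 77 occupy positions 3–4 → each gets rank 3.
J has value 77 → rank 3.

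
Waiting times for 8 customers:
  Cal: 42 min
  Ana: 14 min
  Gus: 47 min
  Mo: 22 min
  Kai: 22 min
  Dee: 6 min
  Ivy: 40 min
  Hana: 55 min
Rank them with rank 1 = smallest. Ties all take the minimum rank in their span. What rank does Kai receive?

Sorted (ascending): 6, 14, 22, 22, 40, 42, 47, 55
The 2 values of 22 occupy positions 3–4 → each gets rank 3.
Kai has value 22 min → rank 3.

3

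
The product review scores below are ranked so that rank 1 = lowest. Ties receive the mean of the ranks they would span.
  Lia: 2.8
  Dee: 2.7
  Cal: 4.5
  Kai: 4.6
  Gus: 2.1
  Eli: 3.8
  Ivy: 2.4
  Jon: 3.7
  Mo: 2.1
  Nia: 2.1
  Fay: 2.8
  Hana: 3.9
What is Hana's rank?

10

Sorted (ascending): 2.1, 2.1, 2.1, 2.4, 2.7, 2.8, 2.8, 3.7, 3.8, 3.9, 4.5, 4.6
The 3 values of 2.1 occupy positions 1–3 → average rank 2.
The 2 values of 2.8 occupy positions 6–7 → average rank (6+7)/2 = 6.5.
Hana has value 3.9 → rank 10.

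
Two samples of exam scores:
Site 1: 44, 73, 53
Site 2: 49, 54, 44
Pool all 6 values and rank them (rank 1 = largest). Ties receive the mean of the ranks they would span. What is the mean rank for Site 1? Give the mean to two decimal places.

3.17

Sorted (descending): 73, 54, 53, 49, 44, 44
The 2 values of 44 occupy positions 5–6 → average rank (5+6)/2 = 5.5.
Site 1 values → pooled ranks: 44→5.5, 73→1, 53→3
Mean rank = (5.5 + 1 + 3) / 3 = 3.17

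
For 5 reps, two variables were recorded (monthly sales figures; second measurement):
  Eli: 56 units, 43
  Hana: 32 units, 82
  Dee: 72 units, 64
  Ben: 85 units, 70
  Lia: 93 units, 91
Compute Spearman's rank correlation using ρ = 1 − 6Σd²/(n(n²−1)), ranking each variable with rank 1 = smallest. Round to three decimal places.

Ranks of variable 1: 2, 1, 3, 4, 5
Ranks of variable 2: 1, 4, 2, 3, 5
d = r₁ − r₂: 1, -3, 1, 1, 0
d²: 1, 9, 1, 1, 0; Σd² = 12
ρ = 1 − 6·12/(5·24) = 1 − 72/120 = 0.400

0.400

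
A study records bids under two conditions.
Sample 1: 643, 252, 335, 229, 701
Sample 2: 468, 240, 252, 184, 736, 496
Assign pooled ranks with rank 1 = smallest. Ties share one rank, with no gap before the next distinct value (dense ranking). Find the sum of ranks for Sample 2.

31

Sorted (ascending): 184, 229, 240, 252, 252, 335, 468, 496, 643, 701, 736
The 2 values of 252 share dense rank 4.
Remaining distinct values take the next consecutive integers.
Sample 2 values → pooled ranks: 468→6, 240→3, 252→4, 184→1, 736→10, 496→7
Rank sum = 6 + 3 + 4 + 1 + 10 + 7 = 31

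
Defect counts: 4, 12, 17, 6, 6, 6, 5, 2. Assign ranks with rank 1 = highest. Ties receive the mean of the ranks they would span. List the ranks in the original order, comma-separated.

7, 2, 1, 4, 4, 4, 6, 8

Sorted (descending): 17, 12, 6, 6, 6, 5, 4, 2
The 3 values of 6 occupy positions 3–5 → average rank 4.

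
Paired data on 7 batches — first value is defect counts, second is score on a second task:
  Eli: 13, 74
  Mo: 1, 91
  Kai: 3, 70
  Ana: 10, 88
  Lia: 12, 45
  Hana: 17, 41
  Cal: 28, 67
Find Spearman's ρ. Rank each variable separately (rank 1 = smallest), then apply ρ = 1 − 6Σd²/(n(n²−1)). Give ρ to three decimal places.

Ranks of variable 1: 5, 1, 2, 3, 4, 6, 7
Ranks of variable 2: 5, 7, 4, 6, 2, 1, 3
d = r₁ − r₂: 0, -6, -2, -3, 2, 5, 4
d²: 0, 36, 4, 9, 4, 25, 16; Σd² = 94
ρ = 1 − 6·94/(7·48) = 1 − 564/336 = -0.679

-0.679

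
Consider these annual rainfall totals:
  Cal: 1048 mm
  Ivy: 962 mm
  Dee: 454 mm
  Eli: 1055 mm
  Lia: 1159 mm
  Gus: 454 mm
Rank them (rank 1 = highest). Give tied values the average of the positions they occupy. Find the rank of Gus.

Sorted (descending): 1159, 1055, 1048, 962, 454, 454
The 2 values of 454 occupy positions 5–6 → average rank (5+6)/2 = 5.5.
Gus has value 454 mm → rank 5.5.

5.5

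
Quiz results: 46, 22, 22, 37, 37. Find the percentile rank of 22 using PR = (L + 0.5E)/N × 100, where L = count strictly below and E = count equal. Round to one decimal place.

20.0

N = 5.
Strictly below 22: 0. Equal to 22: 2.
PR = (0 + 0.5·2)/5 × 100 = 20.0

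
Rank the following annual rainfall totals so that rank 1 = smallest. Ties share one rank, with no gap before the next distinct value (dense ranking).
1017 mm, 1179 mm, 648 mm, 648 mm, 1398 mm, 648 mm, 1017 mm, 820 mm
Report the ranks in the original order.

3, 4, 1, 1, 5, 1, 3, 2

Sorted (ascending): 648, 648, 648, 820, 1017, 1017, 1179, 1398
The 3 values of 648 share dense rank 1.
The 2 values of 1017 share dense rank 3.
Remaining distinct values take the next consecutive integers.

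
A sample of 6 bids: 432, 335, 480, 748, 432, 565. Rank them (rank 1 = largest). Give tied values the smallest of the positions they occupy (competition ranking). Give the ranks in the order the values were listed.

Sorted (descending): 748, 565, 480, 432, 432, 335
The 2 values of 432 occupy positions 4–5 → each gets rank 4.

4, 6, 3, 1, 4, 2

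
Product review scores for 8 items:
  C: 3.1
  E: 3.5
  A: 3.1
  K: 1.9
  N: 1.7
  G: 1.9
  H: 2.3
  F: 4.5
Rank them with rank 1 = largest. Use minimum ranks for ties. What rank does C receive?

Sorted (descending): 4.5, 3.5, 3.1, 3.1, 2.3, 1.9, 1.9, 1.7
The 2 values of 3.1 occupy positions 3–4 → each gets rank 3.
The 2 values of 1.9 occupy positions 6–7 → each gets rank 6.
C has value 3.1 → rank 3.

3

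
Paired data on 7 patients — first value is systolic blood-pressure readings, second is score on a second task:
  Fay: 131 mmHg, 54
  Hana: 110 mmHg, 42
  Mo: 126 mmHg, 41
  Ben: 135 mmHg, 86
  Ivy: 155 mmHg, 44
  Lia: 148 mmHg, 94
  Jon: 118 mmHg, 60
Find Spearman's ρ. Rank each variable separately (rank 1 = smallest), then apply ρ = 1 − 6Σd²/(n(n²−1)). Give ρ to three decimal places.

0.429

Ranks of variable 1: 4, 1, 3, 5, 7, 6, 2
Ranks of variable 2: 4, 2, 1, 6, 3, 7, 5
d = r₁ − r₂: 0, -1, 2, -1, 4, -1, -3
d²: 0, 1, 4, 1, 16, 1, 9; Σd² = 32
ρ = 1 − 6·32/(7·48) = 1 − 192/336 = 0.429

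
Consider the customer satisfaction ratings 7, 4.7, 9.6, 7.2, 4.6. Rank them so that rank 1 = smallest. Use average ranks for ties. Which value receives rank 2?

4.7

Sorted (ascending): 4.6, 4.7, 7, 7.2, 9.6
No ties — each value takes its position as its rank.
Rank 2 → value 4.7.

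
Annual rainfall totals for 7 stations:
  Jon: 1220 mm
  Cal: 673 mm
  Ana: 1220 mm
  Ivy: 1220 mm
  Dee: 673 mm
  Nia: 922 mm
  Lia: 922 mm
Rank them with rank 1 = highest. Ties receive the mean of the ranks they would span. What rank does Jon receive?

2

Sorted (descending): 1220, 1220, 1220, 922, 922, 673, 673
The 3 values of 1220 occupy positions 1–3 → average rank 2.
The 2 values of 922 occupy positions 4–5 → average rank (4+5)/2 = 4.5.
The 2 values of 673 occupy positions 6–7 → average rank (6+7)/2 = 6.5.
Jon has value 1220 mm → rank 2.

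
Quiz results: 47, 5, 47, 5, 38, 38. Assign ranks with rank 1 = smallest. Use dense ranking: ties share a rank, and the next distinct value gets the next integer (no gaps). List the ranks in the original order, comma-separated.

3, 1, 3, 1, 2, 2

Sorted (ascending): 5, 5, 38, 38, 47, 47
The 2 values of 5 share dense rank 1.
The 2 values of 38 share dense rank 2.
The 2 values of 47 share dense rank 3.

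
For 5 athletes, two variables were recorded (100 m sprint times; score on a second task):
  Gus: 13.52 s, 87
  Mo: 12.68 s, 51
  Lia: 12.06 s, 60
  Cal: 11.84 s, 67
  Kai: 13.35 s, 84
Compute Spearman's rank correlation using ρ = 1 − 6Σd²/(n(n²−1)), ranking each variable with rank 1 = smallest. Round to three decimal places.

0.600

Ranks of variable 1: 5, 3, 2, 1, 4
Ranks of variable 2: 5, 1, 2, 3, 4
d = r₁ − r₂: 0, 2, 0, -2, 0
d²: 0, 4, 0, 4, 0; Σd² = 8
ρ = 1 − 6·8/(5·24) = 1 − 48/120 = 0.600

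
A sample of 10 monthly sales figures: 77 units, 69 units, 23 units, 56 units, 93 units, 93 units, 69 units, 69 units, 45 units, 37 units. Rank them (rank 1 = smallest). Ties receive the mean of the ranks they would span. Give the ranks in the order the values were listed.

Sorted (ascending): 23, 37, 45, 56, 69, 69, 69, 77, 93, 93
The 3 values of 69 occupy positions 5–7 → average rank 6.
The 2 values of 93 occupy positions 9–10 → average rank (9+10)/2 = 9.5.

8, 6, 1, 4, 9.5, 9.5, 6, 6, 3, 2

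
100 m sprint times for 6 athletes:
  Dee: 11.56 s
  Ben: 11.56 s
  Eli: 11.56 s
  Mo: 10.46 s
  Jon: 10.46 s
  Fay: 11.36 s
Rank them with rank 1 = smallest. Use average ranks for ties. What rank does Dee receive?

5

Sorted (ascending): 10.46, 10.46, 11.36, 11.56, 11.56, 11.56
The 2 values of 10.46 occupy positions 1–2 → average rank (1+2)/2 = 1.5.
The 3 values of 11.56 occupy positions 4–6 → average rank 5.
Dee has value 11.56 s → rank 5.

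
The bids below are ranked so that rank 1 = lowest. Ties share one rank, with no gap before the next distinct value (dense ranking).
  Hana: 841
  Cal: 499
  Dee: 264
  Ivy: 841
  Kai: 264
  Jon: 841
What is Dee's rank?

1

Sorted (ascending): 264, 264, 499, 841, 841, 841
The 2 values of 264 share dense rank 1.
The 3 values of 841 share dense rank 3.
Remaining distinct values take the next consecutive integers.
Dee has value 264 → rank 1.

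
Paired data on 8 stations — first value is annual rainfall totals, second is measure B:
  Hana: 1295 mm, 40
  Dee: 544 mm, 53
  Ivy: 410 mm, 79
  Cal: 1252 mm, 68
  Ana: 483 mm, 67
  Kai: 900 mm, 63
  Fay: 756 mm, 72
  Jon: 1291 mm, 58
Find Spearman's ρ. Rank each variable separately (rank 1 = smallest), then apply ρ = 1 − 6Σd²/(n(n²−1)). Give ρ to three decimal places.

-0.595

Ranks of variable 1: 8, 3, 1, 6, 2, 5, 4, 7
Ranks of variable 2: 1, 2, 8, 6, 5, 4, 7, 3
d = r₁ − r₂: 7, 1, -7, 0, -3, 1, -3, 4
d²: 49, 1, 49, 0, 9, 1, 9, 16; Σd² = 134
ρ = 1 − 6·134/(8·63) = 1 − 804/504 = -0.595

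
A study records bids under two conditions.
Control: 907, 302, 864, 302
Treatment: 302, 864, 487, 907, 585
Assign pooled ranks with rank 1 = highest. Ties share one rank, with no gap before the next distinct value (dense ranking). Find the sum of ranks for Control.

13

Sorted (descending): 907, 907, 864, 864, 585, 487, 302, 302, 302
The 2 values of 907 share dense rank 1.
The 2 values of 864 share dense rank 2.
The 3 values of 302 share dense rank 5.
Remaining distinct values take the next consecutive integers.
Control values → pooled ranks: 907→1, 302→5, 864→2, 302→5
Rank sum = 1 + 5 + 2 + 5 = 13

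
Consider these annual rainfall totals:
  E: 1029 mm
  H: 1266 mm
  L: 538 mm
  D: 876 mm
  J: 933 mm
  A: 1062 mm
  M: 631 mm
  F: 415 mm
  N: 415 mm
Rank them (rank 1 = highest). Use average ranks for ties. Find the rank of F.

Sorted (descending): 1266, 1062, 1029, 933, 876, 631, 538, 415, 415
The 2 values of 415 occupy positions 8–9 → average rank (8+9)/2 = 8.5.
F has value 415 mm → rank 8.5.

8.5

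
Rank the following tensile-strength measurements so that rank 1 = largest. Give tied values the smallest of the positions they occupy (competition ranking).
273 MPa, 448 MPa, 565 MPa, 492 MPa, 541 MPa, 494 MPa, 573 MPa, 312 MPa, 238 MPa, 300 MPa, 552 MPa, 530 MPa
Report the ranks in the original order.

Sorted (descending): 573, 565, 552, 541, 530, 494, 492, 448, 312, 300, 273, 238
No ties — each value takes its position as its rank.

11, 8, 2, 7, 4, 6, 1, 9, 12, 10, 3, 5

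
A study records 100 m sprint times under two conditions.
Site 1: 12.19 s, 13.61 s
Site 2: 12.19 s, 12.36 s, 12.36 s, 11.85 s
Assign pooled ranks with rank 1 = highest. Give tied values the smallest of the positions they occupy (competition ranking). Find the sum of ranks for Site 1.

5

Sorted (descending): 13.61, 12.36, 12.36, 12.19, 12.19, 11.85
The 2 values of 12.36 occupy positions 2–3 → each gets rank 2.
The 2 values of 12.19 occupy positions 4–5 → each gets rank 4.
Site 1 values → pooled ranks: 12.19→4, 13.61→1
Rank sum = 4 + 1 = 5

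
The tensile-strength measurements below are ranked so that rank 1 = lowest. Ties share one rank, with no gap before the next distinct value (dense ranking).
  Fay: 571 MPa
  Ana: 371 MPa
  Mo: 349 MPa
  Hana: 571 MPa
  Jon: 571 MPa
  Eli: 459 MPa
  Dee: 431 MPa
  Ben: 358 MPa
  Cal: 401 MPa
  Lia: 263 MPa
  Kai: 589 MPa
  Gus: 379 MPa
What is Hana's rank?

9

Sorted (ascending): 263, 349, 358, 371, 379, 401, 431, 459, 571, 571, 571, 589
The 3 values of 571 share dense rank 9.
Remaining distinct values take the next consecutive integers.
Hana has value 571 MPa → rank 9.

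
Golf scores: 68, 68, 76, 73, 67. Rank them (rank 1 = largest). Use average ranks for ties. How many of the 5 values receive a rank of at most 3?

2

Sorted (descending): 76, 73, 68, 68, 67
The 2 values of 68 occupy positions 3–4 → average rank (3+4)/2 = 3.5.
Ranks ≤ 3: {1, 2} → 2 values.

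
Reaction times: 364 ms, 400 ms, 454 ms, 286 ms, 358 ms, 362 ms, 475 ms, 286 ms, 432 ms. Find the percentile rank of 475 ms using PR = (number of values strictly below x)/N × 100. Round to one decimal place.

N = 9.
Strictly below 475: 8. Equal to 475: 1.
PR = 8/9 × 100 = 88.9

88.9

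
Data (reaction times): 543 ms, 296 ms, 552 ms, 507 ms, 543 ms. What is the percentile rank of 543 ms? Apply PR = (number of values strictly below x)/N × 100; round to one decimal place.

40.0

N = 5.
Strictly below 543: 2. Equal to 543: 2.
PR = 2/5 × 100 = 40.0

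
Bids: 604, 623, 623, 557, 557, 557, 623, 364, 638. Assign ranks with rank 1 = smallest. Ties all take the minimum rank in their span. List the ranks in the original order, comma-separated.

5, 6, 6, 2, 2, 2, 6, 1, 9

Sorted (ascending): 364, 557, 557, 557, 604, 623, 623, 623, 638
The 3 values of 557 occupy positions 2–4 → each gets rank 2.
The 3 values of 623 occupy positions 6–8 → each gets rank 6.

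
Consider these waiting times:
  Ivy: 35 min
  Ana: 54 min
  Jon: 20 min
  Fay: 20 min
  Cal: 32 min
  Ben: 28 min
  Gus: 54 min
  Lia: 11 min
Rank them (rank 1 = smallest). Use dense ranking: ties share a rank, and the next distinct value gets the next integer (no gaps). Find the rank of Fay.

2

Sorted (ascending): 11, 20, 20, 28, 32, 35, 54, 54
The 2 values of 20 share dense rank 2.
The 2 values of 54 share dense rank 6.
Remaining distinct values take the next consecutive integers.
Fay has value 20 min → rank 2.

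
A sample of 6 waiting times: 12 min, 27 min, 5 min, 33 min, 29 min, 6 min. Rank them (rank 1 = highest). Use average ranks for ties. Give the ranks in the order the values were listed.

4, 3, 6, 1, 2, 5

Sorted (descending): 33, 29, 27, 12, 6, 5
No ties — each value takes its position as its rank.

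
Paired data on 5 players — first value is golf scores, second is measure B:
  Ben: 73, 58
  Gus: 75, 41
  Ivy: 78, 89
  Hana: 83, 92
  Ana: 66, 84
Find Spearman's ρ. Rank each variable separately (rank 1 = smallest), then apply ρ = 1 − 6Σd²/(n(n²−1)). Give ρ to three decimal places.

Ranks of variable 1: 2, 3, 4, 5, 1
Ranks of variable 2: 2, 1, 4, 5, 3
d = r₁ − r₂: 0, 2, 0, 0, -2
d²: 0, 4, 0, 0, 4; Σd² = 8
ρ = 1 − 6·8/(5·24) = 1 − 48/120 = 0.600

0.600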